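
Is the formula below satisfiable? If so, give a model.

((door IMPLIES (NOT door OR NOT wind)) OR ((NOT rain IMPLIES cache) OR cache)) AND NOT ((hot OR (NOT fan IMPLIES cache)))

door: False; wind: False; rain: True; cache: False; fan: False; hot: False

  (door IMPLIES (NOT door OR NOT wind)) OR ((NOT rain IMPLIES cache) OR cache) = True
    door IMPLIES (NOT door OR NOT wind) = True
      NOT door OR NOT wind = True
        NOT door = True
        NOT wind = True
    (NOT rain IMPLIES cache) OR cache = True
      NOT rain IMPLIES cache = True
        NOT rain = False
  NOT ((hot OR (NOT fan IMPLIES cache))) = True
    hot OR (NOT fan IMPLIES cache) = False
      NOT fan IMPLIES cache = False
        NOT fan = True
Both conjuncts True, so the formula holds.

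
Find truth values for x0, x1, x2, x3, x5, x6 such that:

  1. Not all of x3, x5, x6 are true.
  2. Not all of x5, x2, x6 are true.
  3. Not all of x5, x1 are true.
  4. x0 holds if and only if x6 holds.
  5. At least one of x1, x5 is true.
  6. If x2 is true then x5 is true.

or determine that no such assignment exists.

x0 = True, x1 = True, x2 = False, x3 = True, x5 = False, x6 = True

  (1) {x3, x5, x6}: 2/3 true — not all ✓
  (2) {x5, x2, x6}: 1/3 true — not all ✓
  (3) {x5, x1}: 1/2 true — not all ✓
  (4) x0=T, x6=T — same ✓
  (5) {x1, x5}: 1 true — at least one ✓
  (6) x2=F ⇒ x5: vacuous ✓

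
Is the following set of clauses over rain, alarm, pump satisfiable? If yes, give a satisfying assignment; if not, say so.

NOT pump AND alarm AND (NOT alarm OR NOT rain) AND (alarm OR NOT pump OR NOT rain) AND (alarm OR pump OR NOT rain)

Unit clause (NOT pump) forces pump = False.
Unit clause (alarm) forces alarm = True.
In (NOT alarm OR NOT rain) only NOT rain is left, so rain = False.
All clauses satisfied.

rain = False; alarm = True; pump = False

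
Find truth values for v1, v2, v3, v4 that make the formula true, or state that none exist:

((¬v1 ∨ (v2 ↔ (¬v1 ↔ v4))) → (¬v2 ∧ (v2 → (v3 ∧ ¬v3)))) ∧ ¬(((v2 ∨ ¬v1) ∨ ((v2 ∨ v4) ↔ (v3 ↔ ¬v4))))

v1 = True; v2 = False; v3 = True; v4 = True

  (¬v1 ∨ (v2 ↔ (¬v1 ↔ v4))) → (¬v2 ∧ (v2 → (v3 ∧ ¬v3))) = True
    ¬v1 ∨ (v2 ↔ (¬v1 ↔ v4)) = True
      ¬v1 = False
      v2 ↔ (¬v1 ↔ v4) = True
        ¬v1 ↔ v4 = False
          ¬v1 = False
    ¬v2 ∧ (v2 → (v3 ∧ ¬v3)) = True
      ¬v2 = True
      v2 → (v3 ∧ ¬v3) = True
        v3 ∧ ¬v3 = False
          ¬v3 = False
  ¬(((v2 ∨ ¬v1) ∨ ((v2 ∨ v4) ↔ (v3 ↔ ¬v4)))) = True
    (v2 ∨ ¬v1) ∨ ((v2 ∨ v4) ↔ (v3 ↔ ¬v4)) = False
      v2 ∨ ¬v1 = False
        ¬v1 = False
      (v2 ∨ v4) ↔ (v3 ↔ ¬v4) = False
        v2 ∨ v4 = True
        v3 ↔ ¬v4 = False
          ¬v4 = False
Both conjuncts True, so the formula holds.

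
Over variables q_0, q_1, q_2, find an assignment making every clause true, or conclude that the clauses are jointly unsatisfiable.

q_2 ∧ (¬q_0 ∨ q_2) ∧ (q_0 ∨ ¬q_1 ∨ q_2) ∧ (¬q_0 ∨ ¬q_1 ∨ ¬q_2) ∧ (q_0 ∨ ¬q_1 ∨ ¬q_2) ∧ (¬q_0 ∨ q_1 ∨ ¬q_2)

q_0 = False, q_1 = False, q_2 = True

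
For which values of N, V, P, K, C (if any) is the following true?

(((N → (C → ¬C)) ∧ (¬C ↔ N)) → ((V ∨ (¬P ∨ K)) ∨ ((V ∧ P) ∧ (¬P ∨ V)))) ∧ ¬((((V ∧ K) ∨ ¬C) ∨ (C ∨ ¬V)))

No satisfying assignment exists.

The conjunct ¬((((V ∧ K) ∨ ¬C) ∨ (C ∨ ¬V))) is unsatisfiable on its own:
  V=F, K=F, C=F: evaluates to False.
  V=F, K=F, C=T: evaluates to False.
  V=F, K=T, C=F: evaluates to False.
  V=F, K=T, C=T: evaluates to False.
  V=T, K=F, C=F: evaluates to False.
  V=T, K=F, C=T: evaluates to False.
  V=T, K=T, C=F: evaluates to False.
  V=T, K=T, C=T: evaluates to False.
So the whole conjunction is unsatisfiable.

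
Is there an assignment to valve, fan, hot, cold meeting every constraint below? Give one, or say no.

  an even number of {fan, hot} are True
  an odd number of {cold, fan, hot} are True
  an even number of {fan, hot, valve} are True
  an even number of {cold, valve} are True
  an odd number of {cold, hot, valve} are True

The formula is unsatisfiable.

Adding constraints 2, 3, 4 mod 2: every variable appears an even number of times on the left, so the left side is 0.
But the right sides sum to 1 (mod 2). 0 ≠ 1 — the system is inconsistent.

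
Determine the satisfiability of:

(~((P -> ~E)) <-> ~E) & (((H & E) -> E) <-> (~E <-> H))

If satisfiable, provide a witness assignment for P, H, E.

P = False, H = False, E = True

  ~((P -> ~E)) <-> ~E = True
    ~((P -> ~E)) = False
      P -> ~E = True
        ~E = False
    ~E = False
  ((H & E) -> E) <-> (~E <-> H) = True
    (H & E) -> E = True
      H & E = False
    ~E <-> H = True
      ~E = False
Both conjuncts True, so the formula holds.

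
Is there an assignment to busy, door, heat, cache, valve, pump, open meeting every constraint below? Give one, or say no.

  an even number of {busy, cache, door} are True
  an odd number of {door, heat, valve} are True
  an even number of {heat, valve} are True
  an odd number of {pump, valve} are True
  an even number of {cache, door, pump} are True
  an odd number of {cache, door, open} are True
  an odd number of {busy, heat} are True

busy=T, door=T, heat=F, cache=F, valve=F, pump=T, open=F

{busy, cache, door}: 2 true → even ✓
{door, heat, valve}: 1 true → odd ✓
{heat, valve}: 0 true → even ✓
{pump, valve}: 1 true → odd ✓
{cache, door, pump}: 2 true → even ✓
{cache, door, open}: 1 true → odd ✓
{busy, heat}: 1 true → odd ✓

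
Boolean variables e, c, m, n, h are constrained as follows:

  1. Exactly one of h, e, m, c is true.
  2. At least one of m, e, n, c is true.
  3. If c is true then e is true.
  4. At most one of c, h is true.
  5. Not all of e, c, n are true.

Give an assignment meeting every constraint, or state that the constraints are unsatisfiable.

e=T; c=F; m=F; n=T; h=F

  (1) {h, e, m, c}: 1 true — exactly one ✓
  (2) {m, e, n, c}: 2 true — at least one ✓
  (3) c=F ⇒ e: vacuous ✓
  (4) {c, h}: 0 true — at most one ✓
  (5) {e, c, n}: 2/3 true — not all ✓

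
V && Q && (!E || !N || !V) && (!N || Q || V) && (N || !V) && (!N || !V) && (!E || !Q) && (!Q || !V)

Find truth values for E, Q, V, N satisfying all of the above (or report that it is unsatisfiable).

No satisfying assignment exists.

Case Q = True:
  (V) forces V = True.
  Clause (!Q || !V) is falsified — contradiction.
Case Q = False:
  Clause (Q) is falsified — contradiction.
Both cases fail, so the formula is unsatisfiable.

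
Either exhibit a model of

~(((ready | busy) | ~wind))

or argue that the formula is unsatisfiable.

ready = False, busy = False, wind = True

  ~(((ready | busy) | ~wind)) = True
    (ready | busy) | ~wind = False
      ready | busy = False
      ~wind = False
The formula evaluates to True.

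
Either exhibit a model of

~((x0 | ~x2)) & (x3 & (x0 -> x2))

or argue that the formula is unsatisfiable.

x0=F, x2=T, x3=T

  ~((x0 | ~x2)) = True
    x0 | ~x2 = False
      ~x2 = False
  x3 & (x0 -> x2) = True
    x0 -> x2 = True
Both conjuncts True, so the formula holds.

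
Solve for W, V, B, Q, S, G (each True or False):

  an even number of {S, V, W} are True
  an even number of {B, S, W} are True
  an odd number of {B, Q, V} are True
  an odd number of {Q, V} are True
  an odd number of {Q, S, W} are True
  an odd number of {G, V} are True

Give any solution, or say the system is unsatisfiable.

W = False, V = False, B = False, Q = True, S = False, G = True

{S, V, W}: 0 true → even ✓
{B, S, W}: 0 true → even ✓
{B, Q, V}: 1 true → odd ✓
{Q, V}: 1 true → odd ✓
{Q, S, W}: 1 true → odd ✓
{G, V}: 1 true → odd ✓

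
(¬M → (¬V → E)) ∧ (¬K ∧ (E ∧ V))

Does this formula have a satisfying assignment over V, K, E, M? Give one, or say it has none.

V=T, K=F, E=T, M=F

  ¬M → (¬V → E) = True
    ¬M = True
    ¬V → E = True
      ¬V = False
  ¬K ∧ (E ∧ V) = True
    ¬K = True
    E ∧ V = True
Both conjuncts True, so the formula holds.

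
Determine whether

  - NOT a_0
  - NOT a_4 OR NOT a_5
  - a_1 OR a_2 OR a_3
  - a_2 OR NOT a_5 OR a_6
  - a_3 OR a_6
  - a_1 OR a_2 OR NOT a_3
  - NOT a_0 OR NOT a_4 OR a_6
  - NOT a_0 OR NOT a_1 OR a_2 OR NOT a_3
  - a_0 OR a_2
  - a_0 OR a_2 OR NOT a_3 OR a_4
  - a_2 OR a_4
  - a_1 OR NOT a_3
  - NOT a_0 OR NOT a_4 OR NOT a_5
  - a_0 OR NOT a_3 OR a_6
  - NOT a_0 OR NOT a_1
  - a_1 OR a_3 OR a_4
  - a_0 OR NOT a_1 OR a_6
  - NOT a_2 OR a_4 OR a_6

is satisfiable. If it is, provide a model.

Unit clause (NOT a_0) forces a_0 = False.
In (a_0 OR a_2) only a_2 is left, so a_2 = True.
Set a_1 = True.
  then (a_0 OR NOT a_1 OR a_6) forces a_6 = True.
Set a_3 = False.
Set a_4 = True.
  then (NOT a_4 OR NOT a_5) forces a_5 = False.
All clauses satisfied.

a_0=F, a_1=T, a_2=T, a_3=F, a_4=T, a_5=F, a_6=T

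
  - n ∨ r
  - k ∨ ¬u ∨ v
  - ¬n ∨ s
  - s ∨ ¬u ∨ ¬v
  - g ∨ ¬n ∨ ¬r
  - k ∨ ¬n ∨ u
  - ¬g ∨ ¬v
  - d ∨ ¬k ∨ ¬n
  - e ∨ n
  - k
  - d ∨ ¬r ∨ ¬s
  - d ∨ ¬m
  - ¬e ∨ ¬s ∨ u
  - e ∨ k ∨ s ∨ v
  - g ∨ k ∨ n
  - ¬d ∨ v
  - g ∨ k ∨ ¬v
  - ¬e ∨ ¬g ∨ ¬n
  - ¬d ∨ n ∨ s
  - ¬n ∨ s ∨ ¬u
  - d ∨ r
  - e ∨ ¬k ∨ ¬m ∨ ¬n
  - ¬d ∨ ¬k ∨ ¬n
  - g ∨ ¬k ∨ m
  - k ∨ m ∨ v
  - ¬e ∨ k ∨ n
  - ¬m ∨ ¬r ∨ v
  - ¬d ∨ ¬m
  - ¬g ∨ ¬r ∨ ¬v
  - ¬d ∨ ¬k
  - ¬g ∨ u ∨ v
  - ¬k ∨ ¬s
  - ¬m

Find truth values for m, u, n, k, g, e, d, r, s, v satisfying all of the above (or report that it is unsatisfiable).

m: False, u: True, n: False, k: True, g: True, e: True, d: False, r: True, s: False, v: False

Unit clause (k) forces k = True.
In (¬d ∨ ¬k) only ¬d is left, so d = False.
In (¬k ∨ ¬s) only ¬s is left, so s = False.
Unit clause (¬m) forces m = False.
In (¬n ∨ s) only ¬n is left, so n = False.
In (e ∨ n) only e is left, so e = True.
In (d ∨ r) only r is left, so r = True.
In (g ∨ ¬k ∨ m) only g is left, so g = True.
In (¬g ∨ ¬r ∨ ¬v) only ¬v is left, so v = False.
In (¬g ∨ u ∨ v) only u is left, so u = True.
All clauses satisfied.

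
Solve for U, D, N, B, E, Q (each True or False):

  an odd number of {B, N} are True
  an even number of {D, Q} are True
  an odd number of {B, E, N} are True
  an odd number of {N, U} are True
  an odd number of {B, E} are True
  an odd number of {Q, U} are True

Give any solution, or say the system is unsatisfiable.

U: True, D: False, N: False, B: True, E: False, Q: False

{B, N}: 1 true → odd ✓
{D, Q}: 0 true → even ✓
{B, E, N}: 1 true → odd ✓
{N, U}: 1 true → odd ✓
{B, E}: 1 true → odd ✓
{Q, U}: 1 true → odd ✓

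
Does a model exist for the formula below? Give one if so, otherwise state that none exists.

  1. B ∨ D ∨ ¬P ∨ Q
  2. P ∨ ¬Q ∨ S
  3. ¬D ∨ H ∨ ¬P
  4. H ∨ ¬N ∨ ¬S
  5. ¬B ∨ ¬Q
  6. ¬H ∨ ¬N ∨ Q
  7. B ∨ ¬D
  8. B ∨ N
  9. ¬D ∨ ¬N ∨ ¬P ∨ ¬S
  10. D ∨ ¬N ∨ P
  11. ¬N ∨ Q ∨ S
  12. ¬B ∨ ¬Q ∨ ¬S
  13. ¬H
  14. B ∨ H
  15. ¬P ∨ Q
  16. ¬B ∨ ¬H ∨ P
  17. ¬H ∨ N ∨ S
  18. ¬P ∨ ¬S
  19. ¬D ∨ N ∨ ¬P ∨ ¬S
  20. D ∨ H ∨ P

Unit clause (¬H) forces H = False.
In (B ∨ H) only B is left, so B = True.
In (¬B ∨ ¬Q) only ¬Q is left, so Q = False.
In (¬P ∨ Q) only ¬P is left, so P = False.
In (D ∨ H ∨ P) only D is left, so D = True.
Set S = False.
  then (¬N ∨ Q ∨ S) forces N = False.
All clauses satisfied.

S = False, N = False, D = True, Q = False, P = False, B = True, H = False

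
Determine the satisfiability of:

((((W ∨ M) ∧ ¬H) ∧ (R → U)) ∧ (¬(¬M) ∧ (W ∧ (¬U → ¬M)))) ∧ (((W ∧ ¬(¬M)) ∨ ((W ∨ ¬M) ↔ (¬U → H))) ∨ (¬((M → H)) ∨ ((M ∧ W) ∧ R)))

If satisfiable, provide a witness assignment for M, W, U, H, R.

M = True, W = True, U = True, H = False, R = True

  (((W ∨ M) ∧ ¬H) ∧ (R → U)) ∧ (¬(¬M) ∧ (W ∧ (¬U → ¬M))) = True
    ((W ∨ M) ∧ ¬H) ∧ (R → U) = True
      (W ∨ M) ∧ ¬H = True
        W ∨ M = True
        ¬H = True
      R → U = True
    ¬(¬M) ∧ (W ∧ (¬U → ¬M)) = True
      ¬(¬M) = True
        ¬M = False
      W ∧ (¬U → ¬M) = True
        ¬U → ¬M = True
          ¬U = False
          ¬M = False
  ((W ∧ ¬(¬M)) ∨ ((W ∨ ¬M) ↔ (¬U → H))) ∨ (¬((M → H)) ∨ ((M ∧ W) ∧ R)) = True
    (W ∧ ¬(¬M)) ∨ ((W ∨ ¬M) ↔ (¬U → H)) = True
      W ∧ ¬(¬M) = True
        ¬(¬M) = True
          ¬M = False
      (W ∨ ¬M) ↔ (¬U → H) = True
        W ∨ ¬M = True
          ¬M = False
        ¬U → H = True
          ¬U = False
    ¬((M → H)) ∨ ((M ∧ W) ∧ R) = True
      ¬((M → H)) = True
        M → H = False
      (M ∧ W) ∧ R = True
        M ∧ W = True
Both conjuncts True, so the formula holds.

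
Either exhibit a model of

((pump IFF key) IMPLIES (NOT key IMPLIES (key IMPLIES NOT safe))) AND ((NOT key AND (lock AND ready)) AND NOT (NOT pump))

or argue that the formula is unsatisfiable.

safe = False, key = False, pump = True, lock = True, ready = True

  (pump IFF key) IMPLIES (NOT key IMPLIES (key IMPLIES NOT safe)) = True
    pump IFF key = False
    NOT key IMPLIES (key IMPLIES NOT safe) = True
      NOT key = True
      key IMPLIES NOT safe = True
        NOT safe = True
  (NOT key AND (lock AND ready)) AND NOT (NOT pump) = True
    NOT key AND (lock AND ready) = True
      NOT key = True
      lock AND ready = True
    NOT (NOT pump) = True
      NOT pump = False
Both conjuncts True, so the formula holds.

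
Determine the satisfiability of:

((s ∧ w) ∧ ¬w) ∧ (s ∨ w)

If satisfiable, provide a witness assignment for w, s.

Case w = True: the conjunct ¬w is False.
Case w = False: the conjunct w is False.
Both cases fail — unsatisfiable.

Unsatisfiable — no assignment works.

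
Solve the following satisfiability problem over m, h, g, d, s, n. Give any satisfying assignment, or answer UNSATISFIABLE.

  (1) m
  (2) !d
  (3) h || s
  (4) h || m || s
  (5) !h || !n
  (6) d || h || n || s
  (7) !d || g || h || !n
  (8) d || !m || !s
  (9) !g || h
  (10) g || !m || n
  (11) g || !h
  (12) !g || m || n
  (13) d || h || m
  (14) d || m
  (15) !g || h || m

Unit clause (m) forces m = True.
Unit clause (!d) forces d = False.
In (d || !m || !s) only !s is left, so s = False.
In (h || s) only h is left, so h = True.
In (!h || !n) only !n is left, so n = False.
In (g || !m || n) only g is left, so g = True.
All clauses satisfied.

m: True, h: True, g: True, d: False, s: False, n: False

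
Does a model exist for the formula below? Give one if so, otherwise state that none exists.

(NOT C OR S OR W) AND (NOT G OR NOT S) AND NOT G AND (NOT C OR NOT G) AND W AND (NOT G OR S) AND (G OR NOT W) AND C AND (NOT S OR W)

The formula is unsatisfiable.

Case G = True:
  Clause (NOT G) is falsified — contradiction.
Case G = False:
  (W) forces W = True.
  Clause (G OR NOT W) is falsified — contradiction.
Both cases fail, so the formula is unsatisfiable.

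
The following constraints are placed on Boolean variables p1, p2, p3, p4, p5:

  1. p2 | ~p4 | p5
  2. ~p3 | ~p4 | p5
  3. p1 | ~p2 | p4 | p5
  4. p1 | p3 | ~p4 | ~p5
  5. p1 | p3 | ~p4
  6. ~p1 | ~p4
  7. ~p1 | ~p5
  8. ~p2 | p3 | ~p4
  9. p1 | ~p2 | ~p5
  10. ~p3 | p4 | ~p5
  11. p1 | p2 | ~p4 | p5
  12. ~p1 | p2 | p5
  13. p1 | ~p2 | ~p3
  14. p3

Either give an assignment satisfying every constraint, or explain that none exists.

p1 = False, p2 = False, p3 = True, p4 = False, p5 = False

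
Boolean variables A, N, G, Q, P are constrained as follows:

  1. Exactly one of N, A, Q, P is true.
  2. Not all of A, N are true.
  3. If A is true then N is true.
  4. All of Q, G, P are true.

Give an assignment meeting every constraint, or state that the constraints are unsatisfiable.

Unsatisfiable

Case Q = True:
  (1) with Q=T forces N = False.
  (1) with Q=T forces A = False.
  (1) with Q=T forces P = False.
  Constraint (4) is violated (P=F) — contradiction.
Case Q = False:
  Constraint (4) is violated (Q=F) — contradiction.
Both cases fail — unsatisfiable.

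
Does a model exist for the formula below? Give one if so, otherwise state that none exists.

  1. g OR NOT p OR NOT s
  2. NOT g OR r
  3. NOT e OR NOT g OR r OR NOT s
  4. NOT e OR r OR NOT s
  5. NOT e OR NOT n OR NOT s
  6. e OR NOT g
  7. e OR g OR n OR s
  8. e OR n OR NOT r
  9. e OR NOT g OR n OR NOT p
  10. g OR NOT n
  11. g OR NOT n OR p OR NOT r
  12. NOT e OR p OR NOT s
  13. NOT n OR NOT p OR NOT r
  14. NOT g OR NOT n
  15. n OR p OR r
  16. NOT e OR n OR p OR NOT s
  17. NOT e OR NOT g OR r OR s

e = True; n = False; r = True; p = False; g = True; s = False

Set e = True.
Set n = False.
Set r = True.
Set p = False.
  then (NOT e OR p OR NOT s) forces s = False.
Set g = True.
All clauses satisfied.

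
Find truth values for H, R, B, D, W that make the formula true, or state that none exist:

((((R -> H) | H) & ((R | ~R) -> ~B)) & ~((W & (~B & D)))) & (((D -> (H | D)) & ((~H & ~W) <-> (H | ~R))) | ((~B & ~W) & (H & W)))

H = False, R = False, B = False, D = False, W = False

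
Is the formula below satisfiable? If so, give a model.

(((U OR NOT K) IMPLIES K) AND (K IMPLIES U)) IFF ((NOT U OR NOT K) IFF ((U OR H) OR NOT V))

K: False, U: False, V: True, H: False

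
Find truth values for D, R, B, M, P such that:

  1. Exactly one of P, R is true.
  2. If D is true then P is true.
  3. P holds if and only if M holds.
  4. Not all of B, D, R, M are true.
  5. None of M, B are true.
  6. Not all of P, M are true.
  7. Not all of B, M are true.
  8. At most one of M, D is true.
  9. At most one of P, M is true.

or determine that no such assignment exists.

D = False; R = True; B = False; M = False; P = False

  (1) {P, R}: 1 true — exactly one ✓
  (2) D=F ⇒ P: vacuous ✓
  (3) P=F, M=F — same ✓
  (4) {B, D, R, M}: 1/4 true — not all ✓
  (5) {M, B}: 0 true — none ✓
  (6) {P, M}: 0/2 true — not all ✓
  (7) {B, M}: 0/2 true — not all ✓
  (8) {M, D}: 0 true — at most one ✓
  (9) {P, M}: 0 true — at most one ✓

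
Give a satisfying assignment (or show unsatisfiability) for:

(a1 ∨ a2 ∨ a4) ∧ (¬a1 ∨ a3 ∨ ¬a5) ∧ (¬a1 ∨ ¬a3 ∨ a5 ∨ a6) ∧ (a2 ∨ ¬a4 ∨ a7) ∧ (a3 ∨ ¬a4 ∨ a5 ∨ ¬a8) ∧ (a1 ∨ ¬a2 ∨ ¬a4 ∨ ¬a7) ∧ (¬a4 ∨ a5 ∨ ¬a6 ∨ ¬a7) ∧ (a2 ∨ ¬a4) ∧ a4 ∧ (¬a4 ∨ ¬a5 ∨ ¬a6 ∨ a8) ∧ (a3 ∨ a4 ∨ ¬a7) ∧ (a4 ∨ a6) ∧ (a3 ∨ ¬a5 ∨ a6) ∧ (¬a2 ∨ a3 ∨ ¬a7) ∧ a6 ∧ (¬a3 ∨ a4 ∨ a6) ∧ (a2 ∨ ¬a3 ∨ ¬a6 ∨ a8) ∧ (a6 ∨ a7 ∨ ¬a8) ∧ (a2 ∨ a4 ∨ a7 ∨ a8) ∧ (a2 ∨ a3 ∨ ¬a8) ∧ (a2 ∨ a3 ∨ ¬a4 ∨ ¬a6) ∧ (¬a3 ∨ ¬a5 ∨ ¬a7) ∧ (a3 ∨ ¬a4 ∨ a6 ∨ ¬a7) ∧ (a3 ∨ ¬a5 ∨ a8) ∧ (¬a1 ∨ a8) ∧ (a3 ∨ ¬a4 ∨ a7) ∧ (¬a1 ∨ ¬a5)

a1: False, a2: True, a3: True, a4: True, a5: False, a6: True, a7: False, a8: False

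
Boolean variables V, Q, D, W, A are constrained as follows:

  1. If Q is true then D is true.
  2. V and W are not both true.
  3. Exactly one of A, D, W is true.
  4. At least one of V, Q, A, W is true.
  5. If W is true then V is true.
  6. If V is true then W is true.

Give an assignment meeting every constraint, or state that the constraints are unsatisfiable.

V = False, Q = False, D = False, W = False, A = True

  (1) Q=F ⇒ D: vacuous ✓
  (2) V=F, W=F — not both ✓
  (3) {A, D, W}: 1 true — exactly one ✓
  (4) {V, Q, A, W}: 1 true — at least one ✓
  (5) W=F ⇒ V: vacuous ✓
  (6) V=F ⇒ W: vacuous ✓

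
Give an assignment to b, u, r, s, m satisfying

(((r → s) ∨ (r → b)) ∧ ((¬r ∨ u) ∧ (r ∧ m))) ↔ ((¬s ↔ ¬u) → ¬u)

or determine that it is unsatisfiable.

b: False; u: True; r: True; s: True; m: False

  (((r → s) ∨ (r → b)) ∧ ((¬r ∨ u) ∧ (r ∧ m))) ↔ ((¬s ↔ ¬u) → ¬u) = True
    ((r → s) ∨ (r → b)) ∧ ((¬r ∨ u) ∧ (r ∧ m)) = False
      (r → s) ∨ (r → b) = True
        r → s = True
        r → b = False
      (¬r ∨ u) ∧ (r ∧ m) = False
        ¬r ∨ u = True
          ¬r = False
        r ∧ m = False
    (¬s ↔ ¬u) → ¬u = False
      ¬s ↔ ¬u = True
        ¬s = False
        ¬u = False
      ¬u = False
The formula evaluates to True.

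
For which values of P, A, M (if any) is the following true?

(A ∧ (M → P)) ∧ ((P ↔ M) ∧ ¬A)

Case A = True: the conjunct ¬A is False.
Case A = False: the conjunct A is False.
Both cases fail — unsatisfiable.

No satisfying assignment exists.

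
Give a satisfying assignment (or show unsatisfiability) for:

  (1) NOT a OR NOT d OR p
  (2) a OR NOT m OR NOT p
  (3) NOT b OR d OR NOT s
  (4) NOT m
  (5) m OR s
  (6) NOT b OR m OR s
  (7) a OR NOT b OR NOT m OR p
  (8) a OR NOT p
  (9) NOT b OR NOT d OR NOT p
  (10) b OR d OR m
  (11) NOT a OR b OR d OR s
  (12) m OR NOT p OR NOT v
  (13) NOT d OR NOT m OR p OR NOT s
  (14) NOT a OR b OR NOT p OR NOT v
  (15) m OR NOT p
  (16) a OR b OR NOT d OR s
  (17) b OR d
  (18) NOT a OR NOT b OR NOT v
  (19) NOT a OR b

s = True, b = True, a = False, d = True, m = False, p = False, v = True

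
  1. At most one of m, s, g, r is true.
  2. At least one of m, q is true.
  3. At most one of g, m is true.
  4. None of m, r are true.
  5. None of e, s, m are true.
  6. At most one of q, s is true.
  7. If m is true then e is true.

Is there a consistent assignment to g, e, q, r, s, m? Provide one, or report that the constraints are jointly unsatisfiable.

g = False, e = False, q = True, r = False, s = False, m = False

  (1) {m, s, g, r}: 0 true — at most one ✓
  (2) {m, q}: 1 true — at least one ✓
  (3) {g, m}: 0 true — at most one ✓
  (4) {m, r}: 0 true — none ✓
  (5) {e, s, m}: 0 true — none ✓
  (6) {q, s}: 1 true — at most one ✓
  (7) m=F ⇒ e: vacuous ✓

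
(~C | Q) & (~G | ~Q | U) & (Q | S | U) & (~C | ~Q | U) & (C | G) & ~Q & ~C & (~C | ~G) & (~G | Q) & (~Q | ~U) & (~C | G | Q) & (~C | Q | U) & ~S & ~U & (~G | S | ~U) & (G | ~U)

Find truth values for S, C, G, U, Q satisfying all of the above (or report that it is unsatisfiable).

Case C = True:
  Clause (~C) is falsified — contradiction.
Case C = False:
  (C | G) forces G = True.
  (~Q) forces Q = False.
  Clause (~G | Q) is falsified — contradiction.
Both cases fail, so the formula is unsatisfiable.

Unsatisfiable — no assignment works.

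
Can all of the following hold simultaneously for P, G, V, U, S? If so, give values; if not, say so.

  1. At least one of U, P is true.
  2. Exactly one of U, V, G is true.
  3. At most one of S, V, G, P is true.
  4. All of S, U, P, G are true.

UNSATISFIABLE

Case P = True:
  (3) with P=T forces S = False.
  Constraint (4) is violated (S=F) — contradiction.
Case P = False:
  Constraint (4) is violated (P=F) — contradiction.
Both cases fail — unsatisfiable.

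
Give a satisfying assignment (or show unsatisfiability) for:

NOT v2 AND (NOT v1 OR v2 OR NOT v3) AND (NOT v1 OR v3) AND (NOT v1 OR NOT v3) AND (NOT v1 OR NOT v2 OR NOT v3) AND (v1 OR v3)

v1: False; v2: False; v3: True

Unit clause (NOT v2) forces v2 = False.
Set v1 = False.
  then (v1 OR v3) forces v3 = True.
Check each clause:
  (NOT v2): NOT v2 holds.
  (NOT v1 OR v2 OR NOT v3): NOT v1 holds.
  (NOT v1 OR v3): NOT v1 holds.
  (NOT v1 OR NOT v3): NOT v1 holds.
  (NOT v1 OR NOT v2 OR NOT v3): NOT v1 holds.
  (v1 OR v3): v3 holds.
All clauses satisfied.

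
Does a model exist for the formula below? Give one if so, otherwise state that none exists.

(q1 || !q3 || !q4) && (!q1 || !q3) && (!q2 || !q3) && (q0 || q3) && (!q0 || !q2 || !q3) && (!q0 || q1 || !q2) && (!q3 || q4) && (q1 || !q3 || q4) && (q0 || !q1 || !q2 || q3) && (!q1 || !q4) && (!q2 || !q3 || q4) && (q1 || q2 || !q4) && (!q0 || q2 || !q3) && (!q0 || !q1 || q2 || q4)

q0 = True, q1 = False, q2 = False, q3 = False, q4 = False

Try q0 = False:
  (q0 || q3) forces q3 = True.
  (!q1 || !q3) forces q1 = False.
  (q1 || !q3 || !q4) forces q4 = False.
  clause (!q3 || q4) is falsified — backtrack.
So q0 = True.
Set q1 = False.
  then (!q0 || q1 || !q2) forces q2 = False.
  then (q1 || q2 || !q4) forces q4 = False.
  then (!q0 || q2 || !q3) forces q3 = False.
All clauses satisfied.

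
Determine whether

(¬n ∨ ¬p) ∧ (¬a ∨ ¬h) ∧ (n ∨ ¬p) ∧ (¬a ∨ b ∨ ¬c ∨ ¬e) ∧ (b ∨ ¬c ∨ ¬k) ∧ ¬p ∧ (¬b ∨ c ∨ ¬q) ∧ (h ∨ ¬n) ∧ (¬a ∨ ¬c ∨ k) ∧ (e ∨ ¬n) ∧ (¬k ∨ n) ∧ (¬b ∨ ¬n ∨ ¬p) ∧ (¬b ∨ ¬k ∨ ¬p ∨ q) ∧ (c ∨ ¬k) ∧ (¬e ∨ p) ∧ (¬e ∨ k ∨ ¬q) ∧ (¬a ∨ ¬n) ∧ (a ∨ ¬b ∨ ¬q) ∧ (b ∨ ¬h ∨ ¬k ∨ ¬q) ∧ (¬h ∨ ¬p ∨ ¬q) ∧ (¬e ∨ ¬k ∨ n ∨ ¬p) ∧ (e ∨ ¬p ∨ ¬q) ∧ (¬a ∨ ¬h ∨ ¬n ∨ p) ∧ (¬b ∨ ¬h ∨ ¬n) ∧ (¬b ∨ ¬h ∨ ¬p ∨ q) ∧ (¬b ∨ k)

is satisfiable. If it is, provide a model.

Unit clause (¬p) forces p = False.
In (¬e ∨ p) only ¬e is left, so e = False.
In (e ∨ ¬n) only ¬n is left, so n = False.
In (¬k ∨ n) only ¬k is left, so k = False.
In (¬b ∨ k) only ¬b is left, so b = False.
Set h = False.
Set c = False.
Set a = False.
Set q = True.
All clauses satisfied.

b=F, h=F, c=F, a=F, p=F, n=F, q=T, e=F, k=F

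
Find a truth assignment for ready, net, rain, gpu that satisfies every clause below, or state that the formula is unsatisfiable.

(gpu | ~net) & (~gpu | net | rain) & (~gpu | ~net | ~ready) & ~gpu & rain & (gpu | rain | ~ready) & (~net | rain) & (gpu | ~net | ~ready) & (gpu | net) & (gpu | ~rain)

Case rain = True:
  (~gpu) forces gpu = False.
  Clause (gpu | ~rain) is falsified — contradiction.
Case rain = False:
  Clause (rain) is falsified — contradiction.
Both cases fail, so the formula is unsatisfiable.

UNSATISFIABLE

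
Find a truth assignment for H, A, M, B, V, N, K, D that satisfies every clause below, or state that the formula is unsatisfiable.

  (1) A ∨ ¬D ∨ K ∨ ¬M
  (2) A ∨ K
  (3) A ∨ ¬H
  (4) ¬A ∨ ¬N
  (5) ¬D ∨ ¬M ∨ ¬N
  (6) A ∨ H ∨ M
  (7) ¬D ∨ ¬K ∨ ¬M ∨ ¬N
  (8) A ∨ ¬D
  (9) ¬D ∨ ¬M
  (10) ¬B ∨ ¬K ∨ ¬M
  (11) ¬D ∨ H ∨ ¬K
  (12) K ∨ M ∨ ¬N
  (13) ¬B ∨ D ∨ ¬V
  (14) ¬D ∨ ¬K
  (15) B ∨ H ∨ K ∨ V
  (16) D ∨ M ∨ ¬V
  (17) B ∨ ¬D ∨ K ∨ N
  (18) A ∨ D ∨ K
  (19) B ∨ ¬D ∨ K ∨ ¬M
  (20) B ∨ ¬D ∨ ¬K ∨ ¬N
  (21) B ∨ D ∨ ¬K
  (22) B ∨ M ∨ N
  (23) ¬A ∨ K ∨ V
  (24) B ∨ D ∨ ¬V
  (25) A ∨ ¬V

Set H = True.
  then (A ∨ ¬H) forces A = True.
  then (¬A ∨ ¬N) forces N = False.
Set M = False.
  then (B ∨ M ∨ N) forces B = True.
Set V = False.
  then (¬A ∨ K ∨ V) forces K = True.
  then (¬D ∨ ¬K) forces D = False.
All clauses satisfied.

H: True, A: True, M: False, B: True, V: False, N: False, K: True, D: False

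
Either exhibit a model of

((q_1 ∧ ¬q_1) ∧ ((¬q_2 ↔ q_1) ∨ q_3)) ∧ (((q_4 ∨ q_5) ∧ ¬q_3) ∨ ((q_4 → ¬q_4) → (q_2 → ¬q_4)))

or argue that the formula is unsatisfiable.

Case q_1 = True: the conjunct ¬q_1 is False.
Case q_1 = False: the conjunct q_1 is False.
Both cases fail — unsatisfiable.

Unsatisfiable — no assignment works.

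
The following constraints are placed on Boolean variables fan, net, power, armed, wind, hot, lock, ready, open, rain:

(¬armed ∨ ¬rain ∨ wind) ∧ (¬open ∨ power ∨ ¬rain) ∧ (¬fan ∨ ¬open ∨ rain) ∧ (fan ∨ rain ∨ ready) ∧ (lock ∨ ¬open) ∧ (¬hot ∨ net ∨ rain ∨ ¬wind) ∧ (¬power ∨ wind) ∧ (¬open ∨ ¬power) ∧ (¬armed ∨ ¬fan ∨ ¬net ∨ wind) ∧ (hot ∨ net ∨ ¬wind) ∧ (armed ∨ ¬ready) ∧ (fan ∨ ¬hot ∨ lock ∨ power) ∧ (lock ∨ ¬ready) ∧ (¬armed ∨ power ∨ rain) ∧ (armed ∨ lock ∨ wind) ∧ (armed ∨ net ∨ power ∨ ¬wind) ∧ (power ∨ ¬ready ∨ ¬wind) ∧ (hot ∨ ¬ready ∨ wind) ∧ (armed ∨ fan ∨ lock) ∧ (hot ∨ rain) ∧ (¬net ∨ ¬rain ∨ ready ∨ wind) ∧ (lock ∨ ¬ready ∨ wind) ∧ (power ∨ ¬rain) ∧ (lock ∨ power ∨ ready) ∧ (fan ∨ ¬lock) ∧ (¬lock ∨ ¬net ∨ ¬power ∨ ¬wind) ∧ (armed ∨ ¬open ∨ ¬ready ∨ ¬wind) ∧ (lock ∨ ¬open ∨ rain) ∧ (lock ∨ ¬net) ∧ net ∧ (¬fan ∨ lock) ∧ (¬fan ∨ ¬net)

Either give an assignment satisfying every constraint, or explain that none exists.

Case net = True:
  (lock ∨ ¬net) forces lock = True.
  (fan ∨ ¬lock) forces fan = True.
  Clause (¬fan ∨ ¬net) is falsified — contradiction.
Case net = False:
  Clause (net) is falsified — contradiction.
Both cases fail, so the formula is unsatisfiable.

Unsatisfiable — no assignment works.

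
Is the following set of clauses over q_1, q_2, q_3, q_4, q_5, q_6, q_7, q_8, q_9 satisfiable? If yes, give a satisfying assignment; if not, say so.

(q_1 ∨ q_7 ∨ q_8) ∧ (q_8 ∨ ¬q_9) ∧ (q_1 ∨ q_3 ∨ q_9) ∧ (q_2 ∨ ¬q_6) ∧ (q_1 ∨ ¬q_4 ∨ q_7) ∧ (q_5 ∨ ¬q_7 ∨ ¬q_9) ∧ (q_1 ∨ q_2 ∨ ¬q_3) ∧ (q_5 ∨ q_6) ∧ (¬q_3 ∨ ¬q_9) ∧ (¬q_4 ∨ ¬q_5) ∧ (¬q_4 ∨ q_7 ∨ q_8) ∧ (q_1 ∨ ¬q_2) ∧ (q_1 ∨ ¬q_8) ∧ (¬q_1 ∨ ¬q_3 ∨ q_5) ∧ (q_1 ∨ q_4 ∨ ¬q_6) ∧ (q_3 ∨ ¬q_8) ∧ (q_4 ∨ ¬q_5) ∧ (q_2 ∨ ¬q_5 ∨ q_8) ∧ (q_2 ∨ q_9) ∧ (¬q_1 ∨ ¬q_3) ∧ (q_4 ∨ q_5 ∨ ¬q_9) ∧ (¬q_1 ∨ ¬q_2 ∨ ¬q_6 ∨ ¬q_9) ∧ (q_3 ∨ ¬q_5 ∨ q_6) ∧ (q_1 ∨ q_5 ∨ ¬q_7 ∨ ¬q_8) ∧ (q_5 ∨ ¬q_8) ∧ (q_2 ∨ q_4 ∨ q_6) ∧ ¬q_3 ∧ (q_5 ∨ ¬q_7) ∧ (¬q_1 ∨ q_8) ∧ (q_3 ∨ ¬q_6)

Case q_3 = True:
  Clause (¬q_3) is falsified — contradiction.
Case q_3 = False:
  (q_3 ∨ ¬q_8) forces q_8 = False.
  (q_8 ∨ ¬q_9) forces q_9 = False.
  (q_1 ∨ q_3 ∨ q_9) forces q_1 = True.
  Clause (¬q_1 ∨ q_8) is falsified — contradiction.
Both cases fail, so the formula is unsatisfiable.

The formula is unsatisfiable.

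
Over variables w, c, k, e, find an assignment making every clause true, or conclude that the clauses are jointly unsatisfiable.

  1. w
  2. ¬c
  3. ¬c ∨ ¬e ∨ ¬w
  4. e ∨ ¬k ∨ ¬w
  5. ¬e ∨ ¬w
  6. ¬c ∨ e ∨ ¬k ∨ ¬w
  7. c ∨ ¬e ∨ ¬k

w = True; c = False; k = False; e = False

Unit clause (w) forces w = True.
Unit clause (¬c) forces c = False.
In (¬e ∨ ¬w) only ¬e is left, so e = False.
In (e ∨ ¬k ∨ ¬w) only ¬k is left, so k = False.
Check each clause:
  (w): w holds.
  (¬c): ¬c holds.
  (¬c ∨ ¬e ∨ ¬w): ¬c holds.
  (e ∨ ¬k ∨ ¬w): ¬k holds.
  (¬e ∨ ¬w): ¬e holds.
  (¬c ∨ e ∨ ¬k ∨ ¬w): ¬c holds.
  (c ∨ ¬e ∨ ¬k): ¬e holds.
All clauses satisfied.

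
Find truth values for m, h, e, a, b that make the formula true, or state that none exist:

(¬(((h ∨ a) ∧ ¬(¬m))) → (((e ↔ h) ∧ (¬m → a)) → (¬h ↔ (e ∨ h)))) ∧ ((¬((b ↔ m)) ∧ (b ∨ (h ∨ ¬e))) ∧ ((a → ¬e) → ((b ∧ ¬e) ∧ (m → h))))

m=F, h=F, e=F, a=F, b=T

  ¬(((h ∨ a) ∧ ¬(¬m))) → (((e ↔ h) ∧ (¬m → a)) → (¬h ↔ (e ∨ h))) = True
    ¬(((h ∨ a) ∧ ¬(¬m))) = True
      (h ∨ a) ∧ ¬(¬m) = False
        h ∨ a = False
        ¬(¬m) = False
          ¬m = True
    ((e ↔ h) ∧ (¬m → a)) → (¬h ↔ (e ∨ h)) = True
      (e ↔ h) ∧ (¬m → a) = False
        e ↔ h = True
        ¬m → a = False
          ¬m = True
      ¬h ↔ (e ∨ h) = False
        ¬h = True
        e ∨ h = False
  (¬((b ↔ m)) ∧ (b ∨ (h ∨ ¬e))) ∧ ((a → ¬e) → ((b ∧ ¬e) ∧ (m → h))) = True
    ¬((b ↔ m)) ∧ (b ∨ (h ∨ ¬e)) = True
      ¬((b ↔ m)) = True
        b ↔ m = False
      b ∨ (h ∨ ¬e) = True
        h ∨ ¬e = True
          ¬e = True
    (a → ¬e) → ((b ∧ ¬e) ∧ (m → h)) = True
      a → ¬e = True
        ¬e = True
      (b ∧ ¬e) ∧ (m → h) = True
        b ∧ ¬e = True
          ¬e = True
        m → h = True
Both conjuncts True, so the formula holds.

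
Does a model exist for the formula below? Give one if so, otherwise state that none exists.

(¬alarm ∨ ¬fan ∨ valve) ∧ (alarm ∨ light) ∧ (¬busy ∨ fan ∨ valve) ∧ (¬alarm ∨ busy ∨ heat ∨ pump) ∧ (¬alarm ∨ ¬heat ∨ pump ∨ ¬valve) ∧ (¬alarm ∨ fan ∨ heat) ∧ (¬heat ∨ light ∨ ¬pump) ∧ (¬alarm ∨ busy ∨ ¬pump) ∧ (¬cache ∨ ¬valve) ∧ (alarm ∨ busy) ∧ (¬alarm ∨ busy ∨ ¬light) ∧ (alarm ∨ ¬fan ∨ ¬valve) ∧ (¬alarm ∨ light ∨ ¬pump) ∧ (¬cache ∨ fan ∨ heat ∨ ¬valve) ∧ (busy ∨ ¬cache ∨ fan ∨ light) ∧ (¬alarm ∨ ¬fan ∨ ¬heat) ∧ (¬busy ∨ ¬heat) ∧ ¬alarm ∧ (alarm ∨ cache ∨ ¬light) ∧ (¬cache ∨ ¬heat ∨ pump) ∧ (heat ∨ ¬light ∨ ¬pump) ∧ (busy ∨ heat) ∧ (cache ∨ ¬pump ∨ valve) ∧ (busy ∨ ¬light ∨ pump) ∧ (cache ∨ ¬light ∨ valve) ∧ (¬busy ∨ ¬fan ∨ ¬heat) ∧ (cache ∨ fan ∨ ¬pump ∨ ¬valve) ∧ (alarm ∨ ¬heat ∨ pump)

busy: True, fan: True, valve: False, pump: False, heat: False, alarm: False, light: True, cache: True

Unit clause (¬alarm) forces alarm = False.
In (alarm ∨ light) only light is left, so light = True.
In (alarm ∨ busy) only busy is left, so busy = True.
In (¬busy ∨ ¬heat) only ¬heat is left, so heat = False.
In (alarm ∨ cache ∨ ¬light) only cache is left, so cache = True.
In (heat ∨ ¬light ∨ ¬pump) only ¬pump is left, so pump = False.
In (¬cache ∨ ¬valve) only ¬valve is left, so valve = False.
In (¬busy ∨ fan ∨ valve) only fan is left, so fan = True.
All clauses satisfied.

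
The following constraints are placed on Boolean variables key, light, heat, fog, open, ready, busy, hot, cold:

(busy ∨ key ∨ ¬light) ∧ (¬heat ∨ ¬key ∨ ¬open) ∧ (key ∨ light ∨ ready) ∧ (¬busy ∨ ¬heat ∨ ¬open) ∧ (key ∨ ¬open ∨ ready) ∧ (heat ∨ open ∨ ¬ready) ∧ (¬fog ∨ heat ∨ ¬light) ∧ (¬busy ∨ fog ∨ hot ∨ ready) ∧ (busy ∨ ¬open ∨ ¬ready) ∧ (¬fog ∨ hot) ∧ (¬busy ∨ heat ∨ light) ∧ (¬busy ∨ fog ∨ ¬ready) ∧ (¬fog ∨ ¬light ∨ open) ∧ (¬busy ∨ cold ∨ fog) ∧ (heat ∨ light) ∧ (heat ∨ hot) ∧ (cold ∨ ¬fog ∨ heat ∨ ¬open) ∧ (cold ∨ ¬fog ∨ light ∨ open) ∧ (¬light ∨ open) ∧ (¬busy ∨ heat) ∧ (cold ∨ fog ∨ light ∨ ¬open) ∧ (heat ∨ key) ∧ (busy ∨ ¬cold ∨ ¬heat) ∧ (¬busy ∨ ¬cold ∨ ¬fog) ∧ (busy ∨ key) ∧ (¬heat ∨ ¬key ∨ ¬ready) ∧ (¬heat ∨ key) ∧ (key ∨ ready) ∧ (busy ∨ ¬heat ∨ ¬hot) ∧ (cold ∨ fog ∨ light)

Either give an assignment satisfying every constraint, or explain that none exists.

key=T, light=F, heat=T, fog=F, open=F, ready=F, busy=T, hot=T, cold=T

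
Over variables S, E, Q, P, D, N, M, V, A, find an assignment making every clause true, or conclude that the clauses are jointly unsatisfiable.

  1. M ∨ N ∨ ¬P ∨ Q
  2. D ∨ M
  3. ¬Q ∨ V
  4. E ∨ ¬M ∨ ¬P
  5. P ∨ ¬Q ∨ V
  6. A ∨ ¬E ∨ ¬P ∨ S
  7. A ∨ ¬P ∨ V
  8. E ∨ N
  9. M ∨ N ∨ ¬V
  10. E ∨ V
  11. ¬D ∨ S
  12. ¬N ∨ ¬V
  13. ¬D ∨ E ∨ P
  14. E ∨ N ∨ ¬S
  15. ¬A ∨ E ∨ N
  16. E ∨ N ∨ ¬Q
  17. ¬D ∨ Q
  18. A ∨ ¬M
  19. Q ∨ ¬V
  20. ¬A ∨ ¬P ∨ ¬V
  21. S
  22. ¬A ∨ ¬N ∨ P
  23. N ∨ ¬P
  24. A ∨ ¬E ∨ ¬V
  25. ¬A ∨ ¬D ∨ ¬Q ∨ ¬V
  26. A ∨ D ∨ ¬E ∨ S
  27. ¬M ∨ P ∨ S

S = True, E = True, Q = False, P = True, D = False, N = True, M = True, V = False, A = True

Unit clause (S) forces S = True.
Try E = False:
  (E ∨ N) forces N = True.
  (E ∨ V) forces V = True.
  clause (¬N ∨ ¬V) is falsified — backtrack.
So E = True.
Set Q = False.
  then (¬D ∨ Q) forces D = False.
  then (Q ∨ ¬V) forces V = False.
  then (D ∨ M) forces M = True.
  then (A ∨ ¬M) forces A = True.
Set P = True.
  then (N ∨ ¬P) forces N = True.
All clauses satisfied.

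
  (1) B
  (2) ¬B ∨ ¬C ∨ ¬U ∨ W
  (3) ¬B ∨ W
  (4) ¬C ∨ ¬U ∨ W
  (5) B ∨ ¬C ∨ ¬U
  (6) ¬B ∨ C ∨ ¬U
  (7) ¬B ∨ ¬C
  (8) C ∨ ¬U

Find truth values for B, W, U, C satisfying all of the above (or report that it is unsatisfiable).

B=T, W=T, U=F, C=F

Unit clause (B) forces B = True.
In (¬B ∨ W) only W is left, so W = True.
In (¬B ∨ ¬C) only ¬C is left, so C = False.
In (C ∨ ¬U) only ¬U is left, so U = False.
Check each clause:
  (B): B holds.
  (¬B ∨ ¬C ∨ ¬U ∨ W): ¬C holds.
  (¬B ∨ W): W holds.
  (¬C ∨ ¬U ∨ W): ¬C holds.
  (B ∨ ¬C ∨ ¬U): B holds.
  (¬B ∨ C ∨ ¬U): ¬U holds.
  (¬B ∨ ¬C): ¬C holds.
  (C ∨ ¬U): ¬U holds.
All clauses satisfied.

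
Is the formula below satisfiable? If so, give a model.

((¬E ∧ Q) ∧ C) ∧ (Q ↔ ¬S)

E=F, Q=T, S=F, C=T

  (¬E ∧ Q) ∧ C = True
    ¬E ∧ Q = True
      ¬E = True
  Q ↔ ¬S = True
    ¬S = True
Both conjuncts True, so the formula holds.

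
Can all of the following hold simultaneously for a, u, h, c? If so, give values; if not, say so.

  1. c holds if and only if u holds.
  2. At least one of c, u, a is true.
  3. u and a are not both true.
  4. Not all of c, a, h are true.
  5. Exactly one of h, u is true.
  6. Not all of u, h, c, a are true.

a=T; u=F; h=T; c=F

  (1) c=F, u=F — same ✓
  (2) {c, u, a}: 1 true — at least one ✓
  (3) u=F, a=T — not both ✓
  (4) {c, a, h}: 2/3 true — not all ✓
  (5) {h, u}: 1 true — exactly one ✓
  (6) {u, h, c, a}: 2/4 true — not all ✓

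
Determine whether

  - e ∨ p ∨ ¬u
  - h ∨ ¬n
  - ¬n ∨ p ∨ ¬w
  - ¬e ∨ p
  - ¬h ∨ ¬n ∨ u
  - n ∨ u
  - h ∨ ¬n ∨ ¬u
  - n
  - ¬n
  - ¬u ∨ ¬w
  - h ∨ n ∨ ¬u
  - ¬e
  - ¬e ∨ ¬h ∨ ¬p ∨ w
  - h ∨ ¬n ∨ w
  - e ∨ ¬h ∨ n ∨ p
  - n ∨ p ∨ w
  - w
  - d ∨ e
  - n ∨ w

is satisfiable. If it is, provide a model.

UNSATISFIABLE

Case n = True:
  Clause (¬n) is falsified — contradiction.
Case n = False:
  Clause (n) is falsified — contradiction.
Both cases fail, so the formula is unsatisfiable.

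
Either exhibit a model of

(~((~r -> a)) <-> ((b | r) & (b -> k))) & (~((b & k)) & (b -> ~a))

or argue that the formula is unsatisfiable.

r = False; b = False; a = True; k = False

  ~((~r -> a)) <-> ((b | r) & (b -> k)) = True
    ~((~r -> a)) = False
      ~r -> a = True
        ~r = True
    (b | r) & (b -> k) = False
      b | r = False
      b -> k = True
  ~((b & k)) & (b -> ~a) = True
    ~((b & k)) = True
      b & k = False
    b -> ~a = True
      ~a = False
Both conjuncts True, so the formula holds.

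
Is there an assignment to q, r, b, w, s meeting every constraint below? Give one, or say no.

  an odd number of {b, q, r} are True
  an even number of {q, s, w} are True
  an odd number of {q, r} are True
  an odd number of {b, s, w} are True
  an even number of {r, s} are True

q=T; r=F; b=F; w=T; s=F

{b, q, r}: 1 true → odd ✓
{q, s, w}: 2 true → even ✓
{q, r}: 1 true → odd ✓
{b, s, w}: 1 true → odd ✓
{r, s}: 0 true → even ✓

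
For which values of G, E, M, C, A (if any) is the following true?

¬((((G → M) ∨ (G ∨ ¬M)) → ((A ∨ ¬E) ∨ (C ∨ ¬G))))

G: True, E: True, M: False, C: False, A: False

  ¬((((G → M) ∨ (G ∨ ¬M)) → ((A ∨ ¬E) ∨ (C ∨ ¬G)))) = True
    ((G → M) ∨ (G ∨ ¬M)) → ((A ∨ ¬E) ∨ (C ∨ ¬G)) = False
      (G → M) ∨ (G ∨ ¬M) = True
        G → M = False
        G ∨ ¬M = True
          ¬M = True
      (A ∨ ¬E) ∨ (C ∨ ¬G) = False
        A ∨ ¬E = False
          ¬E = False
        C ∨ ¬G = False
          ¬G = False
The formula evaluates to True.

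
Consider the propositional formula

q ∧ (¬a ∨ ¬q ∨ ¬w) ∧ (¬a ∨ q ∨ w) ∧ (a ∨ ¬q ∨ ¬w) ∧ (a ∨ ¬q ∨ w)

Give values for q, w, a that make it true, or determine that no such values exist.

Unit clause (q) forces q = True.
Set w = False.
  then (a ∨ ¬q ∨ w) forces a = True.
Check each clause:
  (q): q holds.
  (¬a ∨ ¬q ∨ ¬w): ¬w holds.
  (¬a ∨ q ∨ w): q holds.
  (a ∨ ¬q ∨ ¬w): a holds.
  (a ∨ ¬q ∨ w): a holds.
All clauses satisfied.

q: True, w: False, a: True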